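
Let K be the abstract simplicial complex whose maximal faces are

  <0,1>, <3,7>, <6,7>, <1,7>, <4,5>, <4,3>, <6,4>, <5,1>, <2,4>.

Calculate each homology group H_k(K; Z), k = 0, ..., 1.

Fix the vertex order 0 < 1 < 2 < 3 < 4 < 5 < 6 < 7 and write every simplex with vertices in increasing order. Then dim K = 1 and the simplices of K are:

  0-simplices (8): [0], [1], [2], [3], [4], [5], [6], [7]
  1-simplices (9): [0,1], [1,5], [1,7], [2,4], [3,4], [3,7], [4,5], [4,6], [6,7]

so the chain groups are C_0 ≅ Z^8, C_1 ≅ Z^9.

∂_1: C_1 → C_0 is given by ∂[p,q] = [q] − [p].
This gives a 8×9 integer matrix of rank 7; reducing to Smith normal form yields diagonal entries (1,1,1,1,1,1,1).

Reading off H_k = ker ∂_k / im ∂_{k+1}:

  H_0: rank C_0 − rank ∂_1 = 8 − 7 = 1, and the invariant factors of ∂_1 are all 1, so H_0 = Z.
  H_1: rank ker ∂_1 − rank ∂_2 = (9 − 7) − 0 = 2, and there is no ∂_2, so H_1 = Z^2.

As a check, the Euler characteristic is 8 − 9 = -1, which agrees with 1 − 2 = -1.

H_0 ≅ Z,  H_1 ≅ Z^2.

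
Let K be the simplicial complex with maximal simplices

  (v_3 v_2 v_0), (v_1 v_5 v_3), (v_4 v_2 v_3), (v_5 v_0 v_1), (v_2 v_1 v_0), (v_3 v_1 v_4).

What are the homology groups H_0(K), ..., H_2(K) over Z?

H_0 = Z,  H_1 = Z,  H_2 = 0.

Fix the vertex order v_0 < v_1 < v_2 < v_3 < v_4 < v_5 and write every simplex with vertices in increasing order. Then dim K = 2 and the simplices of K are:

  0-simplices (6): [v_0], [v_1], [v_2], [v_3], [v_4], [v_5]
  1-simplices (12): [v_0,v_1], [v_0,v_2], [v_0,v_3], [v_0,v_5], [v_1,v_2], [v_1,v_3], [v_1,v_4], [v_1,v_5], [v_2,v_3], [v_2,v_4], [v_3,v_4], [v_3,v_5]
  2-simplices (6): [v_0,v_1,v_2], [v_0,v_1,v_5], [v_0,v_2,v_3], [v_1,v_3,v_4], [v_1,v_3,v_5], [v_2,v_3,v_4]

giving chain groups C_0 ≅ Z^6, C_1 ≅ Z^12, C_2 ≅ Z^6.

∂_1: C_1 → C_0 sends each edge [p,q] (with p < q) to q − p.
As a 6×12 matrix over Z this has rank 5, with invariant factors (1,1,1,1,1).

Boundary ∂_2: C_2 → C_1 maps a triangle to the signed sum of its edges. For instance
  ∂[v_0,v_1,v_5] = [v_1,v_5] − [v_0,v_5] + [v_0,v_1],
  ∂[v_0,v_2,v_3] = [v_2,v_3] − [v_0,v_3] + [v_0,v_2].
This gives a 12×6 integer matrix of rank 6; reducing to Smith normal form yields diagonal entries (1,1,1,1,1,1).

Now H_k = ker ∂_k / im ∂_{k+1}, so:

  H_0: rank C_0 − rank ∂_1 = 6 − 5 = 1, and the invariant factors of ∂_1 are all 1, so H_0 ≅ Z.
  H_1: rank ker ∂_1 − rank ∂_2 = (12 − 5) − 6 = 1, and the invariant factors of ∂_2 are all 1, so H_1 ≅ Z.
  H_2: rank ker ∂_2 − rank ∂_3 = (6 − 6) − 0 = 0, and there is no ∂_3, so H_2 ≅ 0.

As a check, the Euler characteristic is 6 − 12 + 6 = 0, which agrees with 1 − 1 + 0 = 0.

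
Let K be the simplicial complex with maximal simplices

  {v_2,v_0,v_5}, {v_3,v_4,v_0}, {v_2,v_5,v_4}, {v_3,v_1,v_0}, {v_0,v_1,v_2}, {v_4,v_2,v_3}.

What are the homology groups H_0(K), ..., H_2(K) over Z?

K has 6 vertices, 12 edges, 6 triangles.
rank ∂_0 = 0, rank ∂_1 = 5 ⇒ b_0 = 6 − 0 − 5 = 1; all invariant factors of ∂_1 are 1 so no torsion. So H_0 = Z.
rank ∂_1 = 5, rank ∂_2 = 6 ⇒ b_1 = 12 − 5 − 6 = 1; all invariant factors of ∂_2 are 1 so no torsion. So H_1 = Z.
rank ∂_2 = 6, rank ∂_3 = 0 ⇒ b_2 = 6 − 6 − 0 = 0. So H_2 = 0.

H_0 = Z,  H_1 = Z,  H_2 = 0.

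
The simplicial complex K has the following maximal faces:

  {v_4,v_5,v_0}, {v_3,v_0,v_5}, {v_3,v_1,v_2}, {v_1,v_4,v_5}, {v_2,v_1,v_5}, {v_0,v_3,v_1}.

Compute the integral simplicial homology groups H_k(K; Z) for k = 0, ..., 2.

Take the total order v_0 < v_1 < v_2 < v_3 < v_4 < v_5 on the vertex set. Then K (dimension 2) consists of the simplices:

  0-simplices (6): [v_0], [v_1], [v_2], [v_3], [v_4], [v_5]
  1-simplices (12): [v_0,v_1], [v_0,v_3], [v_0,v_4], [v_0,v_5], [v_1,v_2], [v_1,v_3], [v_1,v_4], [v_1,v_5], [v_2,v_3], [v_2,v_5], [v_3,v_5], [v_4,v_5]
  2-simplices (6): [v_0,v_1,v_3], [v_0,v_3,v_5], [v_0,v_4,v_5], [v_1,v_2,v_3], [v_1,v_2,v_5], [v_1,v_4,v_5]

so the chain groups are C_0 ≅ Z^6, C_1 ≅ Z^12, C_2 ≅ Z^6.

∂_1: C_1 → C_0 sends each edge [p,q] (with p < q) to q − p.
This gives a 6×12 integer matrix of rank 5; reducing to Smith normal form yields diagonal entries (1,1,1,1,1).

∂_2: C_2 → C_1 sends each 2-simplex [p,q,r] to [q,r] − [p,r] + [p,q]. For instance
  ∂[v_1,v_4,v_5] = [v_4,v_5] − [v_1,v_5] + [v_1,v_4],
  ∂[v_0,v_4,v_5] = [v_4,v_5] − [v_0,v_5] + [v_0,v_4].
As a 12×6 matrix over Z this has rank 6, with invariant factors (1,1,1,1,1,1).

Reading off H_k = ker ∂_k / im ∂_{k+1}:

  H_0: rank C_0 − rank ∂_1 = 6 − 5 = 1, and the invariant factors of ∂_1 are all 1, so H_0 ≅ Z.
  H_1: rank ker ∂_1 − rank ∂_2 = (12 − 5) − 6 = 1, and the invariant factors of ∂_2 are all 1, so H_1 ≅ Z.
  H_2: rank ker ∂_2 − rank ∂_3 = (6 − 6) − 0 = 0, and there is no ∂_3, so H_2 ≅ 0.

H_0 = Z,  H_1 = Z,  H_2 = 0.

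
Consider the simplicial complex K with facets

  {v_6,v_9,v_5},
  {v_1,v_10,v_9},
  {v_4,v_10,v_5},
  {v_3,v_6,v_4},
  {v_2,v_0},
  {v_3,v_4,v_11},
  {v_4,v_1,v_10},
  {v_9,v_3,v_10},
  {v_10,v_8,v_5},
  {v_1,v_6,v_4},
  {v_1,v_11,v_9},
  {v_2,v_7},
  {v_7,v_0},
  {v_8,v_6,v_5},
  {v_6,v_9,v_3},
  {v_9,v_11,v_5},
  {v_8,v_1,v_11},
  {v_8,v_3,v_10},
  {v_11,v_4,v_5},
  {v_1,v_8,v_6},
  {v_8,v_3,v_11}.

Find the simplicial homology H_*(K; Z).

Take the total order v_0 < v_1 < v_2 < v_3 < v_4 < v_5 < v_6 < v_7 < v_8 < v_9 < v_10 < v_11 on the vertex set. Then K (dimension 2) consists of the simplices:

  0-simplices (12): [v_0], [v_1], [v_2], [v_3], [v_4], [v_5], [v_6], [v_7], [v_8], [v_9], [v_10], [v_11]
  1-simplices (30): (30 of them)
  2-simplices (18): (18 of them)

so the chain groups are C_0 ≅ Z^12, C_1 ≅ Z^30, C_2 ≅ Z^18.

∂_1: C_1 → C_0 sends each edge [p,q] (with p < q) to q − p.
As a 12×30 matrix over Z this has rank 10, with invariant factors (1,1,1,1,1,1,1,1,1,1).

∂_2: C_2 → C_1 sends each 2-simplex [p,q,r] to [q,r] − [p,r] + [p,q]. For instance
  ∂[v_1,v_8,v_11] = [v_8,v_11] − [v_1,v_11] + [v_1,v_8],
  ∂[v_4,v_5,v_11] = [v_5,v_11] − [v_4,v_11] + [v_4,v_5].
The resulting 30×18 matrix has rank 17, and its Smith normal form has invariant factors (1,1,1,1,1,1,1,1,1,1,1,1,1,1,1,1,1).

Computing H_k = (kernel of ∂_k) / (image of ∂_{k+1}):

  H_0: rank C_0 − rank ∂_1 = 12 − 10 = 2, and the invariant factors of ∂_1 are all 1, so H_0 ≅ Z^2.
  H_1: rank ker ∂_1 − rank ∂_2 = (30 − 10) − 17 = 3, and the invariant factors of ∂_2 are all 1, so H_1 ≅ Z^3.
  H_2: rank ker ∂_2 − rank ∂_3 = (18 − 17) − 0 = 1, and there is no ∂_3, so H_2 ≅ Z.

(K is a triangulation of the disjoint union of the torus T^2 and the circle S^1.)

H_0 ≅ Z^2,  H_1 ≅ Z^3,  H_2 ≅ Z.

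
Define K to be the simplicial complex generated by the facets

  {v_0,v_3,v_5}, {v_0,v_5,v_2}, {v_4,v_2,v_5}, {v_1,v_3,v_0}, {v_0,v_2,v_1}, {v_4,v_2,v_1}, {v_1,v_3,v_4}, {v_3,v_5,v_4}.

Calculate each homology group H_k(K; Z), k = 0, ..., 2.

H_0 ≅ Z,  H_1 = 0,  H_2 ≅ Z.

Order the vertices as v_0 < v_1 < v_2 < v_3 < v_4 < v_5. Listing each simplex with vertices in this order, K has dimension 2 with simplices:

  0-simplices (6): [v_0], [v_1], [v_2], [v_3], [v_4], [v_5]
  1-simplices (12): [v_0,v_1], [v_0,v_2], [v_0,v_3], [v_0,v_5], [v_1,v_2], [v_1,v_3], [v_1,v_4], [v_2,v_4], [v_2,v_5], [v_3,v_4], [v_3,v_5], [v_4,v_5]
  2-simplices (8): [v_0,v_1,v_2], [v_0,v_1,v_3], [v_0,v_2,v_5], [v_0,v_3,v_5], [v_1,v_2,v_4], [v_1,v_3,v_4], [v_2,v_4,v_5], [v_3,v_4,v_5]

giving chain groups C_0 ≅ Z^6, C_1 ≅ Z^12, C_2 ≅ Z^8.

∂_1: C_1 → C_0 maps an edge to its endpoints' difference, ∂[p,q] = q − p. For instance
  ∂[v_1,v_2] = [v_2] − [v_1].
As a 6×12 matrix over Z this has rank 5, with invariant factors (1,1,1,1,1).

Boundary ∂_2: C_2 → C_1 maps a triangle to the signed sum of its edges. For instance
  ∂[v_3,v_4,v_5] = [v_4,v_5] − [v_3,v_5] + [v_3,v_4],
  ∂[v_0,v_2,v_5] = [v_2,v_5] − [v_0,v_5] + [v_0,v_2].
This gives a 12×8 integer matrix of rank 7; reducing to Smith normal form yields diagonal entries (1,1,1,1,1,1,1).

From H_k ≅ ker(∂_k) / im(∂_{k+1}) we obtain:

  H_0: rank C_0 − rank ∂_1 = 6 − 5 = 1, and the invariant factors of ∂_1 are all 1, so H_0 = Z.
  H_1: rank ker ∂_1 − rank ∂_2 = (12 − 5) − 7 = 0, and the invariant factors of ∂_2 are all 1, so H_1 = 0.
  H_2: rank ker ∂_2 − rank ∂_3 = (8 − 7) − 0 = 1, and there is no ∂_3, so H_2 = Z.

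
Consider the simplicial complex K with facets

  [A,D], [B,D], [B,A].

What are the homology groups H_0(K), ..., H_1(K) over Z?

We work with the vertex ordering A < B < D. The simplices of K, each written with vertices in increasing order, are:

  0-simplices (3): A, B, D
  1-simplices (3): AB, AD, BD

so the chain groups are C_0 ≅ Z^3, C_1 ≅ Z^3.

The boundary map ∂_1: C_1 → C_0 is given by ∂[p,q] = [q] − [p]. For instance
  ∂AD = D − A.
The 3×3 boundary matrix has rank 2 and Smith normal form diag(1,1).

Computing H_k = (kernel of ∂_k) / (image of ∂_{k+1}):

  H_0: rank C_0 − rank ∂_1 = 3 − 2 = 1, and the invariant factors of ∂_1 are all 1, so H_0 = Z.
  H_1: rank ker ∂_1 − rank ∂_2 = (3 − 2) − 0 = 1, and there is no ∂_2, so H_1 = Z.

H_0 = Z,  H_1 = Z.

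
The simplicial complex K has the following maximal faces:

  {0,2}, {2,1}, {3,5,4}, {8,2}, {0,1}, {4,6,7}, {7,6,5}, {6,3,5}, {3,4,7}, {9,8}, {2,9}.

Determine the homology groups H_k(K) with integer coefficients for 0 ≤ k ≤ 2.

H_0 = Z^2,  H_1 = Z^3,  H_2 = 0.

Fix the vertex order 0 < 1 < 2 < 3 < 4 < 5 < 6 < 7 < 8 < 9 and write every simplex with vertices in increasing order. Then dim K = 2 and the simplices of K are:

  0-simplices (10): [0], [1], [2], [3], [4], [5], [6], [7], [8], [9]
  1-simplices (16): [0,1], [0,2], [1,2], [2,8], [2,9], [3,4], [3,5], [3,6], [3,7], [4,5], [4,6], [4,7], [5,6], [5,7], [6,7], [8,9]
  2-simplices (5): [3,4,5], [3,4,7], [3,5,6], [4,6,7], [5,6,7]

Hence C_0 ≅ Z^10, C_1 ≅ Z^16, C_2 ≅ Z^5.

The boundary map ∂_1: C_1 → C_0 sends each edge [p,q] (with p < q) to q − p.
The 10×16 boundary matrix has rank 8 and Smith normal form diag(1,1,1,1,1,1,1,1).

∂_2: C_2 → C_1 maps a triangle to the signed sum of its edges. For instance
  ∂[4,6,7] = [6,7] − [4,7] + [4,6],
  ∂[5,6,7] = [6,7] − [5,7] + [5,6].
As a 16×5 matrix over Z this has rank 5, with invariant factors (1,1,1,1,1).

Reading off H_k = ker ∂_k / im ∂_{k+1}:

  H_0: rank C_0 − rank ∂_1 = 10 − 8 = 2, and the invariant factors of ∂_1 are all 1, so H_0 = Z^2.
  H_1: rank ker ∂_1 − rank ∂_2 = (16 − 8) − 5 = 3, and the invariant factors of ∂_2 are all 1, so H_1 = Z^3.
  H_2: rank ker ∂_2 − rank ∂_3 = (5 − 5) − 0 = 0, and there is no ∂_3, so H_2 = 0.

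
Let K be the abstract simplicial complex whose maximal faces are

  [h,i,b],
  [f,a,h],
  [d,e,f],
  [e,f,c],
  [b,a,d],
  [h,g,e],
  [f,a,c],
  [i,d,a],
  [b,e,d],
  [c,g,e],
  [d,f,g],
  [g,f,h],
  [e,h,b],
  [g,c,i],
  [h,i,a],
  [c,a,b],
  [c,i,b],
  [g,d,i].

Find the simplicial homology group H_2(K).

H_2 = 0.

Order the vertices as a < b < c < d < e < f < g < h < i. Listing each simplex with vertices in this order, K has dimension 2 with simplices:

  0-simplices (9): a, b, c, d, e, f, g, h, i
  1-simplices (27): ab, ac, ad, af, ah, ai, bc, bd, be, bh, bi, ce, cf, cg, ci, de, df, dg, di, ef, eg, eh, fg, fh, gh, gi, hi
  2-simplices (18): abc, abd, acf, adi, afh, ahi, bci, bde, beh, bhi, cef, ceg, cgi, def, dfg, dgi, egh, fgh

Hence C_0 ≅ Z^9, C_1 ≅ Z^27, C_2 ≅ Z^18.

Boundary ∂_1: C_1 → C_0 is given by ∂[p,q] = [q] − [p]. For instance
  ∂gi = i − g.
As a 9×27 matrix over Z this has rank 8, with invariant factors (1,1,1,1,1,1,1,1).

∂_2: C_2 → C_1 acts by ∂[p,q,r] = [q,r] − [p,r] + [p,q]. For instance
  ∂ceg = eg − cg + ce,
  ∂abd = bd − ad + ab.
The resulting 27×18 matrix has rank 18, and its Smith normal form has invariant factors (1,1,1,1,1,1,1,1,1,1,1,1,1,1,1,1,1,2).

Reading off H_k = ker ∂_k / im ∂_{k+1}:

  H_2: rank ker ∂_2 − rank ∂_3 = (18 − 18) − 0 = 0, and there is no ∂_3, so H_2 ≅ 0.

(K is a triangulation of the Klein bottle.)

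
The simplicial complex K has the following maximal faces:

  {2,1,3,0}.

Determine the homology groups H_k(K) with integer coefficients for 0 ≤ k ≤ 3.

H_0 = Z,  H_1 = 0,  H_2 = 0,  H_3 = 0.

Order the vertices as 0 < 1 < 2 < 3. Listing each simplex with vertices in this order, K has dimension 3 with simplices:

  0-simplices (4): [0], [1], [2], [3]
  1-simplices (6): [0,1], [0,2], [0,3], [1,2], [1,3], [2,3]
  2-simplices (4): [0,1,2], [0,1,3], [0,2,3], [1,2,3]
  3-simplices (1): [0,1,2,3]

so the chain groups are C_0 ≅ Z^4, C_1 ≅ Z^6, C_2 ≅ Z^4, C_3 ≅ Z^1.

The boundary map ∂_1: C_1 → C_0 is given by ∂[p,q] = [q] − [p].
The resulting 4×6 matrix has rank 3, and its Smith normal form has invariant factors (1,1,1).

The boundary map ∂_2: C_2 → C_1 sends each 2-simplex [p,q,r] to [q,r] − [p,r] + [p,q]. For instance
  ∂[0,1,2] = [1,2] − [0,2] + [0,1],
  ∂[1,2,3] = [2,3] − [1,3] + [1,2].
This gives a 6×4 integer matrix of rank 3; reducing to Smith normal form yields diagonal entries (1,1,1).

Boundary ∂_3: C_3 → C_2 sends each 3-simplex σ to the alternating sum Σ_i (−1)^i (σ with its i-th vertex removed). For instance
  ∂[0,1,2,3] = [1,2,3] − [0,2,3] + [0,1,3] − [0,1,2].
The 4×1 boundary matrix has rank 1 and Smith normal form diag(1).

Now H_k = ker ∂_k / im ∂_{k+1}, so:

  H_0: rank C_0 − rank ∂_1 = 4 − 3 = 1, and the invariant factors of ∂_1 are all 1, so H_0 = Z.
  H_1: rank ker ∂_1 − rank ∂_2 = (6 − 3) − 3 = 0, and the invariant factors of ∂_2 are all 1, so H_1 = 0.
  H_2: rank ker ∂_2 − rank ∂_3 = (4 − 3) − 1 = 0, and the invariant factors of ∂_3 are all 1, so H_2 = 0.
  H_3: rank ker ∂_3 − rank ∂_4 = (1 − 1) − 0 = 0, and there is no ∂_4, so H_3 = 0.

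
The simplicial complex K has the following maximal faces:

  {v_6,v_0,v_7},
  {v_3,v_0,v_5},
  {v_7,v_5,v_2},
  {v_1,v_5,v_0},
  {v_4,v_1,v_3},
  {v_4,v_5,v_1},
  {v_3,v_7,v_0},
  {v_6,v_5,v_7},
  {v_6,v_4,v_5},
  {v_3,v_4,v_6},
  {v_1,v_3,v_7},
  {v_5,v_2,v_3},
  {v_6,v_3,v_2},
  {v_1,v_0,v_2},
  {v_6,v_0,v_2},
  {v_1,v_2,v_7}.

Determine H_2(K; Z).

H_2 ≅ Z.

K has 8 vertices, 24 edges, 16 triangles.
rank ∂_2 = 15, rank ∂_3 = 0 ⇒ b_2 = 16 − 15 − 0 = 1. So H_2 = Z.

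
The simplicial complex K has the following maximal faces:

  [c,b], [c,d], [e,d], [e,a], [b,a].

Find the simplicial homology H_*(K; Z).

Take the total order a < b < c < d < e on the vertex set. Then K (dimension 1) consists of the simplices:

  0-simplices (5): a, b, c, d, e
  1-simplices (5): ab, ae, bc, cd, de

Hence C_0 ≅ Z^5, C_1 ≅ Z^5.

The boundary map ∂_1: C_1 → C_0 sends each edge [p,q] (with p < q) to q − p. For instance
  ∂ab = b − a.
The resulting 5×5 matrix has rank 4, and its Smith normal form has invariant factors (1,1,1,1).

Reading off H_k = ker ∂_k / im ∂_{k+1}:

  H_0: rank C_0 − rank ∂_1 = 5 − 4 = 1, and the invariant factors of ∂_1 are all 1, so H_0 = Z.
  H_1: rank ker ∂_1 − rank ∂_2 = (5 − 4) − 0 = 1, and there is no ∂_2, so H_1 = Z.

As a check, the Euler characteristic is 5 − 5 = 0, which agrees with 1 − 1 = 0.

H_0 ≅ Z,  H_1 ≅ Z.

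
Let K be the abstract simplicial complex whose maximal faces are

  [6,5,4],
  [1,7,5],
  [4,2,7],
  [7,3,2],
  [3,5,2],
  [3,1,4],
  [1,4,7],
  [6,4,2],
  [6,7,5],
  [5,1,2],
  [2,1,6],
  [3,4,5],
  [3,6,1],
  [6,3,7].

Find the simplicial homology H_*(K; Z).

H_0 = Z,  H_1 = Z^2,  H_2 = Z.

Take the total order 1 < 2 < 3 < 4 < 5 < 6 < 7 on the vertex set. Then K (dimension 2) consists of the simplices:

  0-simplices (7): [1], [2], [3], [4], [5], [6], [7]
  1-simplices (21): [1,2], [1,3], [1,4], [1,5], [1,6], [1,7], [2,3], [2,4], [2,5], [2,6], [2,7], [3,4], [3,5], [3,6], [3,7], [4,5], [4,6], [4,7], [5,6], [5,7], [6,7]
  2-simplices (14): [1,2,5], [1,2,6], [1,3,4], [1,3,6], [1,4,7], [1,5,7], [2,3,5], [2,3,7], [2,4,6], [2,4,7], [3,4,5], [3,6,7], [4,5,6], [5,6,7]

Hence C_0 ≅ Z^7, C_1 ≅ Z^21, C_2 ≅ Z^14.

The boundary map ∂_1: C_1 → C_0 maps an edge to its endpoints' difference, ∂[p,q] = q − p. For instance
  ∂[3,5] = [5] − [3].
The 7×21 boundary matrix has rank 6 and Smith normal form diag(1,1,1,1,1,1).

The boundary map ∂_2: C_2 → C_1 maps a triangle to the signed sum of its edges. For instance
  ∂[2,4,6] = [4,6] − [2,6] + [2,4],
  ∂[1,3,4] = [3,4] − [1,4] + [1,3].
As a 21×14 matrix over Z this has rank 13, with invariant factors (1,1,1,1,1,1,1,1,1,1,1,1,1).

From H_k ≅ ker(∂_k) / im(∂_{k+1}) we obtain:

  H_0: rank C_0 − rank ∂_1 = 7 − 6 = 1, and the invariant factors of ∂_1 are all 1, so H_0 = Z.
  H_1: rank ker ∂_1 − rank ∂_2 = (21 − 6) − 13 = 2, and the invariant factors of ∂_2 are all 1, so H_1 = Z^2.
  H_2: rank ker ∂_2 − rank ∂_3 = (14 − 13) − 0 = 1, and there is no ∂_3, so H_2 = Z.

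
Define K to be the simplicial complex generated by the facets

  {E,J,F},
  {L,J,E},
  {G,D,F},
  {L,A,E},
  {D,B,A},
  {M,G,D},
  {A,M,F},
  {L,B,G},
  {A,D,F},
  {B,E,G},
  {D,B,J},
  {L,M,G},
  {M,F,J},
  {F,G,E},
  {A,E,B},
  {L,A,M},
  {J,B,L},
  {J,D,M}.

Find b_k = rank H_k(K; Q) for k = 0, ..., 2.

b_0 = 1, b_1 = 1, b_2 = 0.

Order the vertices as A < B < D < E < F < G < J < L < M. Listing each simplex with vertices in this order, K has dimension 2 with simplices:

  0-simplices (9): A, B, D, E, F, G, J, L, M
  1-simplices (27): AB, AD, AE, AF, AL, AM, BD, BE, BG, BJ, BL, DF, DG, DJ, DM, EF, EG, EJ, EL, FG, FJ, FM, GL, GM, JL, JM, LM
  2-simplices (18): ABD, ABE, ADF, AEL, AFM, ALM, BDJ, BEG, BGL, BJL, DFG, DGM, DJM, EFG, EFJ, EJL, FJM, GLM

Hence C_0 ≅ Z^9, C_1 ≅ Z^27, C_2 ≅ Z^18.

The boundary map ∂_1: C_1 → C_0 sends each edge [p,q] (with p < q) to q − p. For instance
  ∂FJ = J − F.
The resulting 9×27 matrix has rank 8, and its Smith normal form has invariant factors (1,1,1,1,1,1,1,1).

The boundary map ∂_2: C_2 → C_1 maps a triangle to the signed sum of its edges. For instance
  ∂ABE = BE − AE + AB,
  ∂DFG = FG − DG + DF.
This gives a 27×18 integer matrix of rank 18; reducing to Smith normal form yields diagonal entries (1,1,1,1,1,1,1,1,1,1,1,1,1,1,1,1,1,2).

Computing H_k = (kernel of ∂_k) / (image of ∂_{k+1}):

  H_0: rank C_0 − rank ∂_1 = 9 − 8 = 1, and the invariant factors of ∂_1 are all 1, so H_0 = Z.
  H_1: rank ker ∂_1 − rank ∂_2 = (27 − 8) − 18 = 1, and ∂_2 has invariant factor 2 > 1, so H_1 = Z × Z/2.
  H_2: rank ker ∂_2 − rank ∂_3 = (18 − 18) − 0 = 0, and there is no ∂_3, so H_2 = 0.

As a check, the Euler characteristic is 9 − 27 + 18 = 0, which agrees with 1 − 1 + 0 = 0.

Hence the Betti numbers are b_0 = 1, b_1 = 1, b_2 = 0.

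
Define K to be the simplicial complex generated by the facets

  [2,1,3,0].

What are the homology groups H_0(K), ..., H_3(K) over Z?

H_0 ≅ Z,  H_1 = 0,  H_2 = 0,  H_3 = 0.

We work with the vertex ordering 0 < 1 < 2 < 3. The simplices of K, each written with vertices in increasing order, are:

  0-simplices (4): [0], [1], [2], [3]
  1-simplices (6): [0,1], [0,2], [0,3], [1,2], [1,3], [2,3]
  2-simplices (4): [0,1,2], [0,1,3], [0,2,3], [1,2,3]
  3-simplices (1): [0,1,2,3]

Hence C_0 ≅ Z^4, C_1 ≅ Z^6, C_2 ≅ Z^4, C_3 ≅ Z^1.

∂_1: C_1 → C_0 maps an edge to its endpoints' difference, ∂[p,q] = q − p.
The resulting 4×6 matrix has rank 3, and its Smith normal form has invariant factors (1,1,1).

The boundary map ∂_2: C_2 → C_1 maps a triangle to the signed sum of its edges. For instance
  ∂[1,2,3] = [2,3] − [1,3] + [1,2],
  ∂[0,2,3] = [2,3] − [0,3] + [0,2].
This gives a 6×4 integer matrix of rank 3; reducing to Smith normal form yields diagonal entries (1,1,1).

The boundary map ∂_3: C_3 → C_2 sends each 3-simplex σ to the alternating sum Σ_i (−1)^i (σ with its i-th vertex removed). For instance
  ∂[0,1,2,3] = [1,2,3] − [0,2,3] + [0,1,3] − [0,1,2].
This gives a 4×1 integer matrix of rank 1; reducing to Smith normal form yields diagonal entries (1).

Computing H_k = (kernel of ∂_k) / (image of ∂_{k+1}):

  H_0: rank C_0 − rank ∂_1 = 4 − 3 = 1, and the invariant factors of ∂_1 are all 1, so H_0 = Z.
  H_1: rank ker ∂_1 − rank ∂_2 = (6 − 3) − 3 = 0, and the invariant factors of ∂_2 are all 1, so H_1 = 0.
  H_2: rank ker ∂_2 − rank ∂_3 = (4 − 3) − 1 = 0, and the invariant factors of ∂_3 are all 1, so H_2 = 0.
  H_3: rank ker ∂_3 − rank ∂_4 = (1 − 1) − 0 = 0, and there is no ∂_4, so H_3 = 0.

As a check, the Euler characteristic is 4 − 6 + 4 − 1 = 1, which agrees with 1 − 0 + 0 − 0 = 1.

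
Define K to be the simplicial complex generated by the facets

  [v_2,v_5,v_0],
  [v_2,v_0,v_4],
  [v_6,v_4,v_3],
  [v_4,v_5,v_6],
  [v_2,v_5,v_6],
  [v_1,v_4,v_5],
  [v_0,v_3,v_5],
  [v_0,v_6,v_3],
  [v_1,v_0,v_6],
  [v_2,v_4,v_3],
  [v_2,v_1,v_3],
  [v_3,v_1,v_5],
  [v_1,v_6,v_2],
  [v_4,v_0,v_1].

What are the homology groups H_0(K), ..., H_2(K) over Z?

We work with the vertex ordering v_0 < v_1 < v_2 < v_3 < v_4 < v_5 < v_6. The simplices of K, each written with vertices in increasing order, are:

  0-simplices (7): [v_0], [v_1], [v_2], [v_3], [v_4], [v_5], [v_6]
  1-simplices (21): (21 of them)
  2-simplices (14): (14 of them)

so the chain groups are C_0 ≅ Z^7, C_1 ≅ Z^21, C_2 ≅ Z^14.

Boundary ∂_1: C_1 → C_0 is given by ∂[p,q] = [q] − [p]. For instance
  ∂[v_2,v_6] = [v_6] − [v_2].
This gives a 7×21 integer matrix of rank 6; reducing to Smith normal form yields diagonal entries (1,1,1,1,1,1).

The boundary map ∂_2: C_2 → C_1 acts by ∂[p,q,r] = [q,r] − [p,r] + [p,q]. For instance
  ∂[v_0,v_2,v_5] = [v_2,v_5] − [v_0,v_5] + [v_0,v_2],
  ∂[v_3,v_4,v_6] = [v_4,v_6] − [v_3,v_6] + [v_3,v_4].
The resulting 21×14 matrix has rank 13, and its Smith normal form has invariant factors (1,1,1,1,1,1,1,1,1,1,1,1,1).

Reading off H_k = ker ∂_k / im ∂_{k+1}:

  H_0: rank C_0 − rank ∂_1 = 7 − 6 = 1, and the invariant factors of ∂_1 are all 1, so H_0 ≅ Z.
  H_1: rank ker ∂_1 − rank ∂_2 = (21 − 6) − 13 = 2, and the invariant factors of ∂_2 are all 1, so H_1 ≅ Z^2.
  H_2: rank ker ∂_2 − rank ∂_3 = (14 − 13) − 0 = 1, and there is no ∂_3, so H_2 ≅ Z.

As a check, the Euler characteristic is 7 − 21 + 14 = 0, which agrees with 1 − 2 + 1 = 0.

H_0 = Z,  H_1 = Z^2,  H_2 = Z.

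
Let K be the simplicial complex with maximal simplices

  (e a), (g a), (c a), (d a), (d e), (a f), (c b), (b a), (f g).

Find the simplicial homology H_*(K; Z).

H_0 ≅ Z,  H_1 ≅ Z^3.

Fix the vertex order a < b < c < d < e < f < g and write every simplex with vertices in increasing order. Then dim K = 1 and the simplices of K are:

  0-simplices (7): a, b, c, d, e, f, g
  1-simplices (9): ab, ac, ad, ae, af, ag, bc, de, fg

giving chain groups C_0 ≅ Z^7, C_1 ≅ Z^9.

The boundary map ∂_1: C_1 → C_0 sends each edge [p,q] (with p < q) to q − p. For instance
  ∂ad = d − a.
The resulting 7×9 matrix has rank 6, and its Smith normal form has invariant factors (1,1,1,1,1,1).

Computing H_k = (kernel of ∂_k) / (image of ∂_{k+1}):

  H_0: rank C_0 − rank ∂_1 = 7 − 6 = 1, and the invariant factors of ∂_1 are all 1, so H_0 = Z.
  H_1: rank ker ∂_1 − rank ∂_2 = (9 − 6) − 0 = 3, and there is no ∂_2, so H_1 = Z^3.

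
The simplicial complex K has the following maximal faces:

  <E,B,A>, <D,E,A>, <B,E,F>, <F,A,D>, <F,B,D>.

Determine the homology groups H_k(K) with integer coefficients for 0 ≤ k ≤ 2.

H_0 ≅ Z,  H_1 ≅ Z,  H_2 = 0.

Take the total order A < B < D < E < F on the vertex set. Then K (dimension 2) consists of the simplices:

  0-simplices (5): A, B, D, E, F
  1-simplices (10): AB, AD, AE, AF, BD, BE, BF, DE, DF, EF
  2-simplices (5): ABE, ADE, ADF, BDF, BEF

so the chain groups are C_0 ≅ Z^5, C_1 ≅ Z^10, C_2 ≅ Z^5.

The boundary map ∂_1: C_1 → C_0 sends each edge [p,q] (with p < q) to q − p. For instance
  ∂AB = B − A.
This gives a 5×10 integer matrix of rank 4; reducing to Smith normal form yields diagonal entries (1,1,1,1).

The boundary map ∂_2: C_2 → C_1 maps a triangle to the signed sum of its edges. For instance
  ∂BDF = DF − BF + BD,
  ∂ADF = DF − AF + AD.
As a 10×5 matrix over Z this has rank 5, with invariant factors (1,1,1,1,1).

From H_k ≅ ker(∂_k) / im(∂_{k+1}) we obtain:

  H_0: rank C_0 − rank ∂_1 = 5 − 4 = 1, and the invariant factors of ∂_1 are all 1, so H_0 = Z.
  H_1: rank ker ∂_1 − rank ∂_2 = (10 − 4) − 5 = 1, and the invariant factors of ∂_2 are all 1, so H_1 = Z.
  H_2: rank ker ∂_2 − rank ∂_3 = (5 − 5) − 0 = 0, and there is no ∂_3, so H_2 = 0.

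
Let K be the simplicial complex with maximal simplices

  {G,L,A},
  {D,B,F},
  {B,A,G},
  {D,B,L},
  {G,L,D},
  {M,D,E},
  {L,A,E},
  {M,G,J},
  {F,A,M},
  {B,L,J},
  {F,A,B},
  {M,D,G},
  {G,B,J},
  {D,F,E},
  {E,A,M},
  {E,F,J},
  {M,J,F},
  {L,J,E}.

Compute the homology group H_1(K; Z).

We work with the vertex ordering A < B < D < E < F < G < J < L < M. The simplices of K, each written with vertices in increasing order, are:

  0-simplices (9): A, B, D, E, F, G, J, L, M
  1-simplices (27): AB, AE, AF, AG, AL, AM, BD, BF, BG, BJ, BL, DE, DF, DG, DL, DM, EF, EJ, EL, EM, FJ, FM, GJ, GL, GM, JL, JM
  2-simplices (18): ABF, ABG, AEL, AEM, AFM, AGL, BDF, BDL, BGJ, BJL, DEF, DEM, DGL, DGM, EFJ, EJL, FJM, GJM

Hence C_0 ≅ Z^9, C_1 ≅ Z^27, C_2 ≅ Z^18.

Boundary ∂_1: C_1 → C_0 maps an edge to its endpoints' difference, ∂[p,q] = q − p. For instance
  ∂AB = B − A.
This gives a 9×27 integer matrix of rank 8; reducing to Smith normal form yields diagonal entries (1,1,1,1,1,1,1,1).

The boundary map ∂_2: C_2 → C_1 maps a triangle to the signed sum of its edges. For instance
  ∂ABG = BG − AG + AB,
  ∂DEM = EM − DM + DE.
The resulting 27×18 matrix has rank 18, and its Smith normal form has invariant factors (1,1,1,1,1,1,1,1,1,1,1,1,1,1,1,1,1,2).

From H_k ≅ ker(∂_k) / im(∂_{k+1}) we obtain:

  H_1: rank ker ∂_1 − rank ∂_2 = (27 − 8) − 18 = 1, and ∂_2 has invariant factor 2 > 1, so H_1 ≅ Z ⊕ Z_2.

H_1 = Z ⊕ Z_2.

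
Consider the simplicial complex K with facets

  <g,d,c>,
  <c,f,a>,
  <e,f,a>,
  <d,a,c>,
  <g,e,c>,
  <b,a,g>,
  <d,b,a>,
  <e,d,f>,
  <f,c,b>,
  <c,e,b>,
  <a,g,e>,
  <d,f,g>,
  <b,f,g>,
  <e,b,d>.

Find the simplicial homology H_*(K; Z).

H_0 ≅ Z,  H_1 ≅ Z^2,  H_2 ≅ Z.

We work with the vertex ordering a < b < c < d < e < f < g. The simplices of K, each written with vertices in increasing order, are:

  0-simplices (7): a, b, c, d, e, f, g
  1-simplices (21): ab, ac, ad, ae, af, ag, bc, bd, be, bf, bg, cd, ce, cf, cg, de, df, dg, ef, eg, fg
  2-simplices (14): abd, abg, acd, acf, aef, aeg, bce, bcf, bde, bfg, cdg, ceg, def, dfg

Hence C_0 ≅ Z^7, C_1 ≅ Z^21, C_2 ≅ Z^14.

∂_1: C_1 → C_0 sends each edge [p,q] (with p < q) to q − p. For instance
  ∂ab = b − a.
This gives a 7×21 integer matrix of rank 6; reducing to Smith normal form yields diagonal entries (1,1,1,1,1,1).

Boundary ∂_2: C_2 → C_1 maps a triangle to the signed sum of its edges. For instance
  ∂abd = bd − ad + ab,
  ∂aeg = eg − ag + ae.
The 21×14 boundary matrix has rank 13 and Smith normal form diag(1,1,1,1,1,1,1,1,1,1,1,1,1).

Reading off H_k = ker ∂_k / im ∂_{k+1}:

  H_0: rank C_0 − rank ∂_1 = 7 − 6 = 1, and the invariant factors of ∂_1 are all 1, so H_0 ≅ Z.
  H_1: rank ker ∂_1 − rank ∂_2 = (21 − 6) − 13 = 2, and the invariant factors of ∂_2 are all 1, so H_1 ≅ Z^2.
  H_2: rank ker ∂_2 − rank ∂_3 = (14 − 13) − 0 = 1, and there is no ∂_3, so H_2 ≅ Z.

As a check, the Euler characteristic is 7 − 21 + 14 = 0, which agrees with 1 − 2 + 1 = 0.
(K is a triangulation of the torus T^2.)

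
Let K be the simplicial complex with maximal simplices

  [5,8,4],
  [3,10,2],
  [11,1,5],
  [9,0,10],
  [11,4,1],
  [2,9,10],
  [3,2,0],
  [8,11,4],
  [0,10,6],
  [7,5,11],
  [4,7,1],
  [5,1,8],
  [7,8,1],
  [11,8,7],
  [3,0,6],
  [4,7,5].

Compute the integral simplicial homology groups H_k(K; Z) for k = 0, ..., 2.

H_0 ≅ Z^2,  H_1 ≅ Z ⊕ Z_2,  H_2 = 0.

We work with the vertex ordering 0 < 1 < 2 < 3 < 4 < 5 < 6 < 7 < 8 < 9 < 10 < 11. The simplices of K, each written with vertices in increasing order, are:

  0-simplices (12): [0], [1], [2], [3], [4], [5], [6], [7], [8], [9], [10], [11]
  1-simplices (27): (27 of them)
  2-simplices (16): [0,2,3], [0,3,6], [0,6,10], [0,9,10], [1,4,7], [1,4,11], [1,5,8], [1,5,11], [1,7,8], [2,3,10], [2,9,10], [4,5,7], [4,5,8], [4,8,11], [5,7,11], [7,8,11]

giving chain groups C_0 ≅ Z^12, C_1 ≅ Z^27, C_2 ≅ Z^16.

Boundary ∂_1: C_1 → C_0 sends each edge [p,q] (with p < q) to q − p. For instance
  ∂[6,10] = [10] − [6].
This gives a 12×27 integer matrix of rank 10; reducing to Smith normal form yields diagonal entries (1,1,1,1,1,1,1,1,1,1).

The boundary map ∂_2: C_2 → C_1 maps a triangle to the signed sum of its edges. For instance
  ∂[1,4,7] = [4,7] − [1,7] + [1,4],
  ∂[1,4,11] = [4,11] − [1,11] + [1,4].
The 27×16 boundary matrix has rank 16 and Smith normal form diag(1,1,1,1,1,1,1,1,1,1,1,1,1,1,1,2).

Computing H_k = (kernel of ∂_k) / (image of ∂_{k+1}):

  H_0: rank C_0 − rank ∂_1 = 12 − 10 = 2, and the invariant factors of ∂_1 are all 1, so H_0 ≅ Z^2.
  H_1: rank ker ∂_1 − rank ∂_2 = (27 − 10) − 16 = 1, and ∂_2 has invariant factor 2 > 1, so H_1 ≅ Z ⊕ Z_2.
  H_2: rank ker ∂_2 − rank ∂_3 = (16 − 16) − 0 = 0, and there is no ∂_3, so H_2 ≅ 0.

(K is a triangulation of the disjoint union of the cylinder S^1 x I and the real projective plane RP^2.)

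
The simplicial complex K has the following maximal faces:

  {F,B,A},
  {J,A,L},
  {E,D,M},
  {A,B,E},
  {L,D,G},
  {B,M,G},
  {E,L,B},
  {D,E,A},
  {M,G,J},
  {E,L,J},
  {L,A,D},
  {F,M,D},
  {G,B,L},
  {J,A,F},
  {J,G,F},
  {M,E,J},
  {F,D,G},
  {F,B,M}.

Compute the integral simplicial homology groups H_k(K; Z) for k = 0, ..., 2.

H_0 ≅ Z,  H_1 ≅ Z ⊕ Z/2,  H_2 = 0.

We work with the vertex ordering A < B < D < E < F < G < J < L < M. The simplices of K, each written with vertices in increasing order, are:

  0-simplices (9): A, B, D, E, F, G, J, L, M
  1-simplices (27): AB, AD, AE, AF, AJ, AL, BE, BF, BG, BL, BM, DE, DF, DG, DL, DM, EJ, EL, EM, FG, FJ, FM, GJ, GL, GM, JL, JM
  2-simplices (18): ABE, ABF, ADE, ADL, AFJ, AJL, BEL, BFM, BGL, BGM, DEM, DFG, DFM, DGL, EJL, EJM, FGJ, GJM

giving chain groups C_0 ≅ Z^9, C_1 ≅ Z^27, C_2 ≅ Z^18.

Boundary ∂_1: C_1 → C_0 maps an edge to its endpoints' difference, ∂[p,q] = q − p. For instance
  ∂DF = F − D.
The resulting 9×27 matrix has rank 8, and its Smith normal form has invariant factors (1,1,1,1,1,1,1,1).

The boundary map ∂_2: C_2 → C_1 acts by ∂[p,q,r] = [q,r] − [p,r] + [p,q]. For instance
  ∂DFG = FG − DG + DF,
  ∂BGL = GL − BL + BG.
The 27×18 boundary matrix has rank 18 and Smith normal form diag(1,1,1,1,1,1,1,1,1,1,1,1,1,1,1,1,1,2).

Now H_k = ker ∂_k / im ∂_{k+1}, so:

  H_0: rank C_0 − rank ∂_1 = 9 − 8 = 1, and the invariant factors of ∂_1 are all 1, so H_0 = Z.
  H_1: rank ker ∂_1 − rank ∂_2 = (27 − 8) − 18 = 1, and ∂_2 has invariant factor 2 > 1, so H_1 = Z ⊕ Z/2.
  H_2: rank ker ∂_2 − rank ∂_3 = (18 − 18) − 0 = 0, and there is no ∂_3, so H_2 = 0.

As a check, the Euler characteristic is 9 − 27 + 18 = 0, which agrees with 1 − 1 + 0 = 0.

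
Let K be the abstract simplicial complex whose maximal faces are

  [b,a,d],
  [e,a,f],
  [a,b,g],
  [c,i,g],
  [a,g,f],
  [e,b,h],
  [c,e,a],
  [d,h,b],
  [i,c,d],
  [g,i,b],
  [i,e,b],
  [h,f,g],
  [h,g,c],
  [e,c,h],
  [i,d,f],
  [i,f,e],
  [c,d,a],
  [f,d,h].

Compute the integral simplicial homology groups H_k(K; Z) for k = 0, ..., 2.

H_0 ≅ Z,  H_1 ≅ Z^2,  H_2 ≅ Z.

Order the vertices as a < b < c < d < e < f < g < h < i. Listing each simplex with vertices in this order, K has dimension 2 with simplices:

  0-simplices (9): a, b, c, d, e, f, g, h, i
  1-simplices (27): ab, ac, ad, ae, af, ag, bd, be, bg, bh, bi, cd, ce, cg, ch, ci, df, dh, di, ef, eh, ei, fg, fh, fi, gh, gi
  2-simplices (18): abd, abg, acd, ace, aef, afg, bdh, beh, bei, bgi, cdi, ceh, cgh, cgi, dfh, dfi, efi, fgh

giving chain groups C_0 ≅ Z^9, C_1 ≅ Z^27, C_2 ≅ Z^18.

Boundary ∂_1: C_1 → C_0 sends each edge [p,q] (with p < q) to q − p. For instance
  ∂bi = i − b.
This gives a 9×27 integer matrix of rank 8; reducing to Smith normal form yields diagonal entries (1,1,1,1,1,1,1,1).

∂_2: C_2 → C_1 acts by ∂[p,q,r] = [q,r] − [p,r] + [p,q]. For instance
  ∂cdi = di − ci + cd,
  ∂afg = fg − ag + af.
This gives a 27×18 integer matrix of rank 17; reducing to Smith normal form yields diagonal entries (1,1,1,1,1,1,1,1,1,1,1,1,1,1,1,1,1).

From H_k ≅ ker(∂_k) / im(∂_{k+1}) we obtain:

  H_0: rank C_0 − rank ∂_1 = 9 − 8 = 1, and the invariant factors of ∂_1 are all 1, so H_0 ≅ Z.
  H_1: rank ker ∂_1 − rank ∂_2 = (27 − 8) − 17 = 2, and the invariant factors of ∂_2 are all 1, so H_1 ≅ Z^2.
  H_2: rank ker ∂_2 − rank ∂_3 = (18 − 17) − 0 = 1, and there is no ∂_3, so H_2 ≅ Z.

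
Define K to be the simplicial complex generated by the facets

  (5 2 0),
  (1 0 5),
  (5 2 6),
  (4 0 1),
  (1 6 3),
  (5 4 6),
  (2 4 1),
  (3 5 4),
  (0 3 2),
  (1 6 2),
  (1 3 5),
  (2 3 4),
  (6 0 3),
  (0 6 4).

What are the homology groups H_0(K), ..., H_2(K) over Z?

Fix the vertex order 0 < 1 < 2 < 3 < 4 < 5 < 6 and write every simplex with vertices in increasing order. Then dim K = 2 and the simplices of K are:

  0-simplices (7): [0], [1], [2], [3], [4], [5], [6]
  1-simplices (21): [0,1], [0,2], [0,3], [0,4], [0,5], [0,6], [1,2], [1,3], [1,4], [1,5], [1,6], [2,3], [2,4], [2,5], [2,6], [3,4], [3,5], [3,6], [4,5], [4,6], [5,6]
  2-simplices (14): [0,1,4], [0,1,5], [0,2,3], [0,2,5], [0,3,6], [0,4,6], [1,2,4], [1,2,6], [1,3,5], [1,3,6], [2,3,4], [2,5,6], [3,4,5], [4,5,6]

Hence C_0 ≅ Z^7, C_1 ≅ Z^21, C_2 ≅ Z^14.

∂_1: C_1 → C_0 maps an edge to its endpoints' difference, ∂[p,q] = q − p. For instance
  ∂[2,6] = [6] − [2].
As a 7×21 matrix over Z this has rank 6, with invariant factors (1,1,1,1,1,1).

∂_2: C_2 → C_1 acts by ∂[p,q,r] = [q,r] − [p,r] + [p,q]. For instance
  ∂[1,3,5] = [3,5] − [1,5] + [1,3],
  ∂[0,1,5] = [1,5] − [0,5] + [0,1].
The 21×14 boundary matrix has rank 13 and Smith normal form diag(1,1,1,1,1,1,1,1,1,1,1,1,1).

Computing H_k = (kernel of ∂_k) / (image of ∂_{k+1}):

  H_0: rank C_0 − rank ∂_1 = 7 − 6 = 1, and the invariant factors of ∂_1 are all 1, so H_0 = Z.
  H_1: rank ker ∂_1 − rank ∂_2 = (21 − 6) − 13 = 2, and the invariant factors of ∂_2 are all 1, so H_1 = Z^2.
  H_2: rank ker ∂_2 − rank ∂_3 = (14 − 13) − 0 = 1, and there is no ∂_3, so H_2 = Z.

As a check, the Euler characteristic is 7 − 21 + 14 = 0, which agrees with 1 − 2 + 1 = 0.

H_0 = Z,  H_1 = Z^2,  H_2 = Z.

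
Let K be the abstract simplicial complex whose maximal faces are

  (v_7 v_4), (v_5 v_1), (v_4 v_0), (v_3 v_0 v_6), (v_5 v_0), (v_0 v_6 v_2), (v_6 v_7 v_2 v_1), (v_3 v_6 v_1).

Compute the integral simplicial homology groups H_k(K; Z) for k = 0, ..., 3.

H_0 = Z,  H_1 = Z^2,  H_2 = 0,  H_3 = 0.

We work with the vertex ordering v_0 < v_1 < v_2 < v_3 < v_4 < v_5 < v_6 < v_7. The simplices of K, each written with vertices in increasing order, are:

  0-simplices (8): [v_0], [v_1], [v_2], [v_3], [v_4], [v_5], [v_6], [v_7]
  1-simplices (15): (15 of them)
  2-simplices (7): [v_0,v_2,v_6], [v_0,v_3,v_6], [v_1,v_2,v_6], [v_1,v_2,v_7], [v_1,v_3,v_6], [v_1,v_6,v_7], [v_2,v_6,v_7]
  3-simplices (1): [v_1,v_2,v_6,v_7]

Hence C_0 ≅ Z^8, C_1 ≅ Z^15, C_2 ≅ Z^7, C_3 ≅ Z^1.

∂_1: C_1 → C_0 sends each edge [p,q] (with p < q) to q − p. For instance
  ∂[v_4,v_7] = [v_7] − [v_4].
As a 8×15 matrix over Z this has rank 7, with invariant factors (1,1,1,1,1,1,1).

The boundary map ∂_2: C_2 → C_1 maps a triangle to the signed sum of its edges. For instance
  ∂[v_1,v_2,v_6] = [v_2,v_6] − [v_1,v_6] + [v_1,v_2],
  ∂[v_1,v_6,v_7] = [v_6,v_7] − [v_1,v_7] + [v_1,v_6].
The resulting 15×7 matrix has rank 6, and its Smith normal form has invariant factors (1,1,1,1,1,1).

Boundary ∂_3: C_3 → C_2 sends each 3-simplex σ to the alternating sum Σ_i (−1)^i (σ with its i-th vertex removed). For instance
  ∂[v_1,v_2,v_6,v_7] = [v_2,v_6,v_7] − [v_1,v_6,v_7] + [v_1,v_2,v_7] − [v_1,v_2,v_6].
As a 7×1 matrix over Z this has rank 1, with invariant factors (1).

From H_k ≅ ker(∂_k) / im(∂_{k+1}) we obtain:

  H_0: rank C_0 − rank ∂_1 = 8 − 7 = 1, and the invariant factors of ∂_1 are all 1, so H_0 = Z.
  H_1: rank ker ∂_1 − rank ∂_2 = (15 − 7) − 6 = 2, and the invariant factors of ∂_2 are all 1, so H_1 = Z^2.
  H_2: rank ker ∂_2 − rank ∂_3 = (7 − 6) − 1 = 0, and the invariant factors of ∂_3 are all 1, so H_2 = 0.
  H_3: rank ker ∂_3 − rank ∂_4 = (1 − 1) − 0 = 0, and there is no ∂_4, so H_3 = 0.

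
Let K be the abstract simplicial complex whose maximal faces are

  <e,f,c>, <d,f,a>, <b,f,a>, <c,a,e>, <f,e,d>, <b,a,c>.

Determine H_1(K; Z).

Fix the vertex order a < b < c < d < e < f and write every simplex with vertices in increasing order. Then dim K = 2 and the simplices of K are:

  0-simplices (6): a, b, c, d, e, f
  1-simplices (12): ab, ac, ad, ae, af, bc, bf, ce, cf, de, df, ef
  2-simplices (6): abc, abf, ace, adf, cef, def

Hence C_0 ≅ Z^6, C_1 ≅ Z^12, C_2 ≅ Z^6.

Boundary ∂_1: C_1 → C_0 maps an edge to its endpoints' difference, ∂[p,q] = q − p. For instance
  ∂ef = f − e.
The 6×12 boundary matrix has rank 5 and Smith normal form diag(1,1,1,1,1).

The boundary map ∂_2: C_2 → C_1 sends each 2-simplex [p,q,r] to [q,r] − [p,r] + [p,q]. For instance
  ∂ace = ce − ae + ac,
  ∂adf = df − af + ad.
As a 12×6 matrix over Z this has rank 6, with invariant factors (1,1,1,1,1,1).

Computing H_k = (kernel of ∂_k) / (image of ∂_{k+1}):

  H_1: rank ker ∂_1 − rank ∂_2 = (12 − 5) − 6 = 1, and the invariant factors of ∂_2 are all 1, so H_1 ≅ Z.

H_1 ≅ Z.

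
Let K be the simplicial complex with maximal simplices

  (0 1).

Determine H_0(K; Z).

H_0 = Z.

Order the vertices as 0 < 1. Listing each simplex with vertices in this order, K has dimension 1 with simplices:

  0-simplices (2): [0], [1]
  1-simplices (1): [0,1]

so the chain groups are C_0 ≅ Z^2, C_1 ≅ Z^1.

∂_1: C_1 → C_0 sends each edge [p,q] (with p < q) to q − p.
The 2×1 boundary matrix has rank 1 and Smith normal form diag(1).

Now H_k = ker ∂_k / im ∂_{k+1}, so:

  H_0: rank C_0 − rank ∂_1 = 2 − 1 = 1, and the invariant factors of ∂_1 are all 1, so H_0 = Z.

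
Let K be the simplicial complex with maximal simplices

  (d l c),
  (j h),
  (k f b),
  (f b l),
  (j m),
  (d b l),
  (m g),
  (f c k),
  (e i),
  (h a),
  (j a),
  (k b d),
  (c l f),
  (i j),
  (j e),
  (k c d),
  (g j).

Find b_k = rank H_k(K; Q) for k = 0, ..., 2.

Take the total order a < b < c < d < e < f < g < h < i < j < k < l < m on the vertex set. Then K (dimension 2) consists of the simplices:

  0-simplices (13): a, b, c, d, e, f, g, h, i, j, k, l, m
  1-simplices (21): ah, aj, bd, bf, bk, bl, cd, cf, ck, cl, dk, dl, ei, ej, fk, fl, gj, gm, hj, ij, jm
  2-simplices (8): bdk, bdl, bfk, bfl, cdk, cdl, cfk, cfl

Hence C_0 ≅ Z^13, C_1 ≅ Z^21, C_2 ≅ Z^8.

The boundary map ∂_1: C_1 → C_0 sends each edge [p,q] (with p < q) to q − p. For instance
  ∂bf = f − b.
The resulting 13×21 matrix has rank 11, and its Smith normal form has invariant factors (1,1,1,1,1,1,1,1,1,1,1).

The boundary map ∂_2: C_2 → C_1 acts by ∂[p,q,r] = [q,r] − [p,r] + [p,q]. For instance
  ∂cfl = fl − cl + cf,
  ∂cdl = dl − cl + cd.
The resulting 21×8 matrix has rank 7, and its Smith normal form has invariant factors (1,1,1,1,1,1,1).

Now H_k = ker ∂_k / im ∂_{k+1}, so:

  H_0: rank C_0 − rank ∂_1 = 13 − 11 = 2, and the invariant factors of ∂_1 are all 1, so H_0 = Z^2.
  H_1: rank ker ∂_1 − rank ∂_2 = (21 − 11) − 7 = 3, and the invariant factors of ∂_2 are all 1, so H_1 = Z^3.
  H_2: rank ker ∂_2 − rank ∂_3 = (8 − 7) − 0 = 1, and there is no ∂_3, so H_2 = Z.

Hence the Betti numbers are b_0 = 2, b_1 = 3, b_2 = 1.

b_0 = 2, b_1 = 3, b_2 = 1.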